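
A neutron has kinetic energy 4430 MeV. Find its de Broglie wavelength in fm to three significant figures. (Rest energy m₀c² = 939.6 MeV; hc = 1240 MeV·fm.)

Total energy E = KE + m₀c² = 4430 + 939.6 = 5369.6 MeV.
(pc)² = E² − (m₀c²)² = (5369.6)² − (939.6)² = 2.795 × 10⁷ MeV², so pc = 5287 MeV.
λ = hc/(pc) = 1240 MeV·fm / 5287 MeV = 0.235 fm.

λ = 0.235 fm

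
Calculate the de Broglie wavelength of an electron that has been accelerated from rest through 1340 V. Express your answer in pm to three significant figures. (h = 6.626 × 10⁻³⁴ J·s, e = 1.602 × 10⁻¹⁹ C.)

KE = eV = 1.602 × 10⁻¹⁹ × 1340 = 2.147 × 10⁻¹⁶ J.
p = √(2mKE) = √(2 × 9.109 × 10⁻³¹ × 2.147 × 10⁻¹⁶) = 1.978 × 10⁻²³ kg·m/s.
λ = h/p = 6.626 × 10⁻³⁴ / 1.978 × 10⁻²³ = 3.35 × 10⁻¹¹ m = 33.5 pm.

λ = 33.5 pm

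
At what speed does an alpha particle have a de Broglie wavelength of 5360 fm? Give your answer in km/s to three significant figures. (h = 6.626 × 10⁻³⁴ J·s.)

p = h/λ = 6.626 × 10⁻³⁴ / 5.360 × 10⁻¹² = 1.236 × 10⁻²² kg·m/s.
v = p/m = 1.236 × 10⁻²² / 6.645 × 10⁻²⁷ = 1.86 × 10⁴ m/s = 18.6 km/s.

v = 18.6 km/s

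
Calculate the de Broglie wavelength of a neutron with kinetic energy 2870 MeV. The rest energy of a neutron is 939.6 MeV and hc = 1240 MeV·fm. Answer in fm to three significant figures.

Total energy E = KE + m₀c² = 2870 + 939.6 = 3809.6 MeV.
(pc)² = E² − (m₀c²)² = (3809.6)² − (939.6)² = 1.363 × 10⁷ MeV², so pc = 3692 MeV.
λ = hc/(pc) = 1240 MeV·fm / 3692 MeV = 0.336 fm.

λ = 0.336 fm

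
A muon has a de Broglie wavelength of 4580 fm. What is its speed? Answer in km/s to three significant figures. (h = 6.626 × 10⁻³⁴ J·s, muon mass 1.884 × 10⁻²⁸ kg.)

p = h/λ = 6.626 × 10⁻³⁴ / 4.580 × 10⁻¹² = 1.447 × 10⁻²² kg·m/s.
v = p/m = 1.447 × 10⁻²² / 1.884 × 10⁻²⁸ = 7.68 × 10⁵ m/s = 768 km/s.

v = 768 km/s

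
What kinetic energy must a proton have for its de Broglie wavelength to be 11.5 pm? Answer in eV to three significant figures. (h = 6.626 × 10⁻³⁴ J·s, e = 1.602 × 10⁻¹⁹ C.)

p = h/λ = 6.626 × 10⁻³⁴ / 1.150 × 10⁻¹¹ = 5.762 × 10⁻²³ kg·m/s.
KE = p²/(2m) = (5.762 × 10⁻²³)² / (2 × 1.673 × 10⁻²⁷) = 9.922 × 10⁻¹⁹ J = 6.19 eV.

KE = 6.19 eV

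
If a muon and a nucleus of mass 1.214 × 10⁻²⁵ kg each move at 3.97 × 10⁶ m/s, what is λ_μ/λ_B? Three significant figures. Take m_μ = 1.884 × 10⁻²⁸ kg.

λ_μ/λ_B = 644

At fixed v, p = mv so λ = h/(mv) ∝ 1/m.
λ_μ/λ_B = m_B/m_μ = 1.214 × 10⁻²⁵/1.884 × 10⁻²⁸ = 644.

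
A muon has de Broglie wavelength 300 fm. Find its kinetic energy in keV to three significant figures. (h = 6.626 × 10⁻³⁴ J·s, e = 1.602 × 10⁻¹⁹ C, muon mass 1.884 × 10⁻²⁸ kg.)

p = h/λ = 6.626 × 10⁻³⁴ / 3.000 × 10⁻¹³ = 2.209 × 10⁻²¹ kg·m/s.
KE = p²/(2m) = (2.209 × 10⁻²¹)² / (2 × 1.884 × 10⁻²⁸) = 1.295 × 10⁻¹⁴ J = 80.8 keV.

KE = 80.8 keV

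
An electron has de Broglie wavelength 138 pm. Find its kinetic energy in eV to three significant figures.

KE = 79.0 eV

p = h/λ = 6.626 × 10⁻³⁴ / 1.380 × 10⁻¹⁰ = 4.801 × 10⁻²⁴ kg·m/s.
KE = p²/(2m) = (4.801 × 10⁻²⁴)² / (2 × 9.109 × 10⁻³¹) = 1.265 × 10⁻¹⁷ J = 79.0 eV.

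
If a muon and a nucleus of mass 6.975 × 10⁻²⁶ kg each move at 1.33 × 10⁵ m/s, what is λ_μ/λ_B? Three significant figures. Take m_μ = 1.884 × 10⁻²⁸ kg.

At fixed v, p = mv so λ = h/(mv) ∝ 1/m.
λ_μ/λ_B = m_B/m_μ = 6.975 × 10⁻²⁶/1.884 × 10⁻²⁸ = 370.

λ_μ/λ_B = 370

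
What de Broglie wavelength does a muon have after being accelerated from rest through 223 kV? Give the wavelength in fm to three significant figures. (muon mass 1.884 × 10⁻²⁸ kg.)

λ = 181 fm

KE = eV = 1.602 × 10⁻¹⁹ × 2.230 × 10⁵ = 3.572 × 10⁻¹⁴ J.
p = √(2mKE) = √(2 × 1.884 × 10⁻²⁸ × 3.572 × 10⁻¹⁴) = 3.669 × 10⁻²¹ kg·m/s.
λ = h/p = 6.626 × 10⁻³⁴ / 3.669 × 10⁻²¹ = 1.81 × 10⁻¹³ m = 181 fm.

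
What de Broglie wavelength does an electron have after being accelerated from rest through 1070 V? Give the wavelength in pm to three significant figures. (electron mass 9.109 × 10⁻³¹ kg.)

λ = 37.5 pm

KE = eV = 1.602 × 10⁻¹⁹ × 1070 = 1.714 × 10⁻¹⁶ J.
p = √(2mKE) = √(2 × 9.109 × 10⁻³¹ × 1.714 × 10⁻¹⁶) = 1.767 × 10⁻²³ kg·m/s.
λ = h/p = 6.626 × 10⁻³⁴ / 1.767 × 10⁻²³ = 3.75 × 10⁻¹¹ m = 37.5 pm.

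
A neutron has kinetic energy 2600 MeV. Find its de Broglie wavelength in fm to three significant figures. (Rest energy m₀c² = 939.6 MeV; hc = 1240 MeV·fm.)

Total energy E = KE + m₀c² = 2600 + 939.6 = 3539.6 MeV.
(pc)² = E² − (m₀c²)² = (3539.6)² − (939.6)² = 1.165 × 10⁷ MeV², so pc = 3413 MeV.
λ = hc/(pc) = 1240 MeV·fm / 3413 MeV = 0.363 fm.

λ = 0.363 fm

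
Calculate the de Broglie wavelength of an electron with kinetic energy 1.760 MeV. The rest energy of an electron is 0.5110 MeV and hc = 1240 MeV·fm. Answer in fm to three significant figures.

Total energy E = KE + m₀c² = 1.760 + 0.5110 = 2.2710 MeV.
(pc)² = E² − (m₀c²)² = (2.2710)² − (0.5110)² = 4.896 MeV², so pc = 2.213 MeV.
λ = hc/(pc) = 1240 MeV·fm / 2.213 MeV = 560 fm.

λ = 560 fm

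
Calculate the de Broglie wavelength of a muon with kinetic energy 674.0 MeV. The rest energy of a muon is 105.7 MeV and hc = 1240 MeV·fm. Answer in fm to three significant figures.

Total energy E = KE + m₀c² = 674.0 + 105.7 = 779.7 MeV.
(pc)² = E² − (m₀c²)² = (779.7)² − (105.7)² = 5.968 × 10⁵ MeV², so pc = 772.5 MeV.
λ = hc/(pc) = 1240 MeV·fm / 772.5 MeV = 1.61 fm.

λ = 1.61 fm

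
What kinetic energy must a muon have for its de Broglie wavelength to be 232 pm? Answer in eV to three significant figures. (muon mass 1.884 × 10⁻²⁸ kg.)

p = h/λ = 6.626 × 10⁻³⁴ / 2.320 × 10⁻¹⁰ = 2.856 × 10⁻²⁴ kg·m/s.
KE = p²/(2m) = (2.856 × 10⁻²⁴)² / (2 × 1.884 × 10⁻²⁸) = 2.165 × 10⁻²⁰ J = 0.135 eV.

KE = 0.135 eV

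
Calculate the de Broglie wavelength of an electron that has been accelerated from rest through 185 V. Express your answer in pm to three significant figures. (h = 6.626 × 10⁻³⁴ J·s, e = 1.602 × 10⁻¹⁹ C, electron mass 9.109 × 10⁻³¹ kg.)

λ = 90.2 pm

KE = eV = 1.602 × 10⁻¹⁹ × 185.0 = 2.964 × 10⁻¹⁷ J.
p = √(2mKE) = √(2 × 9.109 × 10⁻³¹ × 2.964 × 10⁻¹⁷) = 7.348 × 10⁻²⁴ kg·m/s.
λ = h/p = 6.626 × 10⁻³⁴ / 7.348 × 10⁻²⁴ = 9.02 × 10⁻¹¹ m = 90.2 pm.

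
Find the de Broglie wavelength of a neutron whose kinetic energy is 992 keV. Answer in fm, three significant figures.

λ = 28.7 fm

KE = 992 keV = 1.589 × 10⁻¹³ J.
p = √(2mKE) = √(2 × 1.675 × 10⁻²⁷ × 1.589 × 10⁻¹³) = 2.307 × 10⁻²⁰ kg·m/s.
λ = h/p = 6.626 × 10⁻³⁴ / 2.307 × 10⁻²⁰ = 2.87 × 10⁻¹⁴ m = 28.7 fm.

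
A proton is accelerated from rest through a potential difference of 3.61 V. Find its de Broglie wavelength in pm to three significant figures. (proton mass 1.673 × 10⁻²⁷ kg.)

λ = 15.1 pm

KE = eV = 1.602 × 10⁻¹⁹ × 3.610 = 5.783 × 10⁻¹⁹ J.
p = √(2mKE) = √(2 × 1.673 × 10⁻²⁷ × 5.783 × 10⁻¹⁹) = 4.399 × 10⁻²³ kg·m/s.
λ = h/p = 6.626 × 10⁻³⁴ / 4.399 × 10⁻²³ = 1.51 × 10⁻¹¹ m = 15.1 pm.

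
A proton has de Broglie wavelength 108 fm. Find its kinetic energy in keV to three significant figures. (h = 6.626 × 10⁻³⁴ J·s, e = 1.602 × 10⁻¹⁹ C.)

p = h/λ = 6.626 × 10⁻³⁴ / 1.080 × 10⁻¹³ = 6.135 × 10⁻²¹ kg·m/s.
KE = p²/(2m) = (6.135 × 10⁻²¹)² / (2 × 1.673 × 10⁻²⁷) = 1.125 × 10⁻¹⁴ J = 70.2 keV.

KE = 70.2 keV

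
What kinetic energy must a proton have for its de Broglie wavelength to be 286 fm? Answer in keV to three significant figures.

p = h/λ = 6.626 × 10⁻³⁴ / 2.860 × 10⁻¹³ = 2.317 × 10⁻²¹ kg·m/s.
KE = p²/(2m) = (2.317 × 10⁻²¹)² / (2 × 1.673 × 10⁻²⁷) = 1.604 × 10⁻¹⁵ J = 10.0 keV.

KE = 10.0 keV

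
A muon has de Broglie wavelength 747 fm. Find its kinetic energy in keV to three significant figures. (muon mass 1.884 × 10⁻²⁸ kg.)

p = h/λ = 6.626 × 10⁻³⁴ / 7.470 × 10⁻¹³ = 8.870 × 10⁻²² kg·m/s.
KE = p²/(2m) = (8.870 × 10⁻²²)² / (2 × 1.884 × 10⁻²⁸) = 2.088 × 10⁻¹⁵ J = 13.0 keV.

KE = 13.0 keV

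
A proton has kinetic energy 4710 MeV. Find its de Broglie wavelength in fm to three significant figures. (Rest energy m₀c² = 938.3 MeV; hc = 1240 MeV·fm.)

λ = 0.223 fm

Total energy E = KE + m₀c² = 4710 + 938.3 = 5648.3 MeV.
(pc)² = E² − (m₀c²)² = (5648.3)² − (938.3)² = 3.102 × 10⁷ MeV², so pc = 5570 MeV.
λ = hc/(pc) = 1240 MeV·fm / 5570 MeV = 0.223 fm.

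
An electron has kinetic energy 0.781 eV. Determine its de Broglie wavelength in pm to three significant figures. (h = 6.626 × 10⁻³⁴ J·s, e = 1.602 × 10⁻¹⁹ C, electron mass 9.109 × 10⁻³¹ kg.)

KE = 0.781 eV = 1.251 × 10⁻¹⁹ J.
p = √(2mKE) = √(2 × 9.109 × 10⁻³¹ × 1.251 × 10⁻¹⁹) = 4.774 × 10⁻²⁵ kg·m/s.
λ = h/p = 6.626 × 10⁻³⁴ / 4.774 × 10⁻²⁵ = 1.39 × 10⁻⁹ m = 1390 pm.

λ = 1390 pm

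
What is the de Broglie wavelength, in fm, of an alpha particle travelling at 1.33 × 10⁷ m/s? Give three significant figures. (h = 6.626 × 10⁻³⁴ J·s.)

p = mv = 6.645 × 10⁻²⁷ × 1.33 × 10⁷ = 8.838 × 10⁻²⁰ kg·m/s.
λ = h/p = 6.626 × 10⁻³⁴ / 8.838 × 10⁻²⁰ = 7.50 × 10⁻¹⁵ m = 7.50 fm.

λ = 7.50 fm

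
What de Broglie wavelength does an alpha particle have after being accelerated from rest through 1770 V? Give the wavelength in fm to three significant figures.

KE = 2eV = 2 × 1.602 × 10⁻¹⁹ × 1770 = 5.671 × 10⁻¹⁶ J.
p = √(2mKE) = √(2 × 6.645 × 10⁻²⁷ × 5.671 × 10⁻¹⁶) = 2.745 × 10⁻²¹ kg·m/s.
λ = h/p = 6.626 × 10⁻³⁴ / 2.745 × 10⁻²¹ = 2.41 × 10⁻¹³ m = 241 fm.

λ = 241 fm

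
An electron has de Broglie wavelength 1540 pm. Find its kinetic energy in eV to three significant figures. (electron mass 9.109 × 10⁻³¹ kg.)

KE = 0.634 eV

p = h/λ = 6.626 × 10⁻³⁴ / 1.540 × 10⁻⁹ = 4.303 × 10⁻²⁵ kg·m/s.
KE = p²/(2m) = (4.303 × 10⁻²⁵)² / (2 × 9.109 × 10⁻³¹) = 1.016 × 10⁻¹⁹ J = 0.634 eV.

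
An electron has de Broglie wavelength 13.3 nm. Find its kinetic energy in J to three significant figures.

p = h/λ = 6.626 × 10⁻³⁴ / 1.330 × 10⁻⁸ = 4.982 × 10⁻²⁶ kg·m/s.
KE = p²/(2m) = (4.982 × 10⁻²⁶)² / (2 × 9.109 × 10⁻³¹) = 1.362 × 10⁻²¹ J = 1.36 × 10⁻²¹ J.

KE = 1.36 × 10⁻²¹ J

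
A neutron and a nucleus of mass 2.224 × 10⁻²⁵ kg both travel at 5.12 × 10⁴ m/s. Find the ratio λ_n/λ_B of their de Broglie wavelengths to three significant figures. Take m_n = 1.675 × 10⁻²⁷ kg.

At fixed v, p = mv so λ = h/(mv) ∝ 1/m.
λ_n/λ_B = m_B/m_n = 2.224 × 10⁻²⁵/1.675 × 10⁻²⁷ = 133.

λ_n/λ_B = 133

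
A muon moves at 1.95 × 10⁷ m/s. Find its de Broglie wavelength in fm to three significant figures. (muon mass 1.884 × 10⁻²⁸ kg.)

p = mv = 1.884 × 10⁻²⁸ × 1.95 × 10⁷ = 3.674 × 10⁻²¹ kg·m/s.
λ = h/p = 6.626 × 10⁻³⁴ / 3.674 × 10⁻²¹ = 1.80 × 10⁻¹³ m = 180 fm.

λ = 180 fm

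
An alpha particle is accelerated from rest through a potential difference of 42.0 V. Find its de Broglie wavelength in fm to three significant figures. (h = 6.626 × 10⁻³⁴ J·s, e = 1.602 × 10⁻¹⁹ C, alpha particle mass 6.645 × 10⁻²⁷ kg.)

λ = 1570 fm

KE = 2eV = 2 × 1.602 × 10⁻¹⁹ × 42.00 = 1.346 × 10⁻¹⁷ J.
p = √(2mKE) = √(2 × 6.645 × 10⁻²⁷ × 1.346 × 10⁻¹⁷) = 4.229 × 10⁻²² kg·m/s.
λ = h/p = 6.626 × 10⁻³⁴ / 4.229 × 10⁻²² = 1.57 × 10⁻¹² m = 1570 fm.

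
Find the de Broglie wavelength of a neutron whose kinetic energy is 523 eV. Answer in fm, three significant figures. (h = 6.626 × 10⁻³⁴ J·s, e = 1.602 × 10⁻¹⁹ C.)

λ = 1250 fm

KE = 523 eV = 8.378 × 10⁻¹⁷ J.
p = √(2mKE) = √(2 × 1.675 × 10⁻²⁷ × 8.378 × 10⁻¹⁷) = 5.298 × 10⁻²² kg·m/s.
λ = h/p = 6.626 × 10⁻³⁴ / 5.298 × 10⁻²² = 1.25 × 10⁻¹² m = 1250 fm.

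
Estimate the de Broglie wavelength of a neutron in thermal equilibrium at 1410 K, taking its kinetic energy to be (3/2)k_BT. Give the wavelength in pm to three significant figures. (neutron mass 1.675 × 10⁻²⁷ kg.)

KE = (3/2)k_BT = 1.5 × 1.381 × 10⁻²³ × 1410 = 2.921 × 10⁻²⁰ J.
p = √(2mKE) = √(2 × 1.675 × 10⁻²⁷ × 2.921 × 10⁻²⁰) = 9.892 × 10⁻²⁴ kg·m/s.
λ = h/p = 6.70 × 10⁻¹¹ m = 67.0 pm.

λ = 67.0 pm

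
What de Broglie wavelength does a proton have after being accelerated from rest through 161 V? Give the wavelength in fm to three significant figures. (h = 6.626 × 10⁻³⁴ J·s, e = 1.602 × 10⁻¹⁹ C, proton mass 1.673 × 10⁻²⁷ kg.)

λ = 2260 fm

KE = eV = 1.602 × 10⁻¹⁹ × 161.0 = 2.579 × 10⁻¹⁷ J.
p = √(2mKE) = √(2 × 1.673 × 10⁻²⁷ × 2.579 × 10⁻¹⁷) = 2.938 × 10⁻²² kg·m/s.
λ = h/p = 6.626 × 10⁻³⁴ / 2.938 × 10⁻²² = 2.26 × 10⁻¹² m = 2260 fm.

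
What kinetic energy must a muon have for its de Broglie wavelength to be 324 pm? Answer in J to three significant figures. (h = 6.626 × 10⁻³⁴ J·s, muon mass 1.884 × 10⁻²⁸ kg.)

p = h/λ = 6.626 × 10⁻³⁴ / 3.240 × 10⁻¹⁰ = 2.045 × 10⁻²⁴ kg·m/s.
KE = p²/(2m) = (2.045 × 10⁻²⁴)² / (2 × 1.884 × 10⁻²⁸) = 1.110 × 10⁻²⁰ J = 1.11 × 10⁻²⁰ J.

KE = 1.11 × 10⁻²⁰ J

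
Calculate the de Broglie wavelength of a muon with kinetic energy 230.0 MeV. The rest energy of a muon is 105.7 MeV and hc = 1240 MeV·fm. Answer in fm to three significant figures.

λ = 3.89 fm

Total energy E = KE + m₀c² = 230.0 + 105.7 = 335.7 MeV.
(pc)² = E² − (m₀c²)² = (335.7)² − (105.7)² = 1.015 × 10⁵ MeV², so pc = 318.6 MeV.
λ = hc/(pc) = 1240 MeV·fm / 318.6 MeV = 3.89 fm.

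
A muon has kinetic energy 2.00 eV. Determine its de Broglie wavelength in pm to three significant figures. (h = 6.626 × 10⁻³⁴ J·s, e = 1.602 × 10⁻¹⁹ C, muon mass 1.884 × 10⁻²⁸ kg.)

λ = 60.3 pm

KE = 2.00 eV = 3.204 × 10⁻¹⁹ J.
p = √(2mKE) = √(2 × 1.884 × 10⁻²⁸ × 3.204 × 10⁻¹⁹) = 1.099 × 10⁻²³ kg·m/s.
λ = h/p = 6.626 × 10⁻³⁴ / 1.099 × 10⁻²³ = 6.03 × 10⁻¹¹ m = 60.3 pm.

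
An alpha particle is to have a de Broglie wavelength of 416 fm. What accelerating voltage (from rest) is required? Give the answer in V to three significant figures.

p = h/λ = 6.626 × 10⁻³⁴ / 4.160 × 10⁻¹³ = 1.593 × 10⁻²¹ kg·m/s.
KE = p²/(2m) = 1.909 × 10⁻¹⁶ J.
V = KE/2e = 1.909 × 10⁻¹⁶ / (2 × 1.602 × 10⁻¹⁹) = 596 V.

V = 596 V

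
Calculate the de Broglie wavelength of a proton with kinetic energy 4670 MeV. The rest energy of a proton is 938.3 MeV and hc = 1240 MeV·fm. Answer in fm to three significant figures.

Total energy E = KE + m₀c² = 4670 + 938.3 = 5608.3 MeV.
(pc)² = E² − (m₀c²)² = (5608.3)² − (938.3)² = 3.057 × 10⁷ MeV², so pc = 5529 MeV.
λ = hc/(pc) = 1240 MeV·fm / 5529 MeV = 0.224 fm.

λ = 0.224 fm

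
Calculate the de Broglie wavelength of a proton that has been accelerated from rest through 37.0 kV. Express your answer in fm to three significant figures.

λ = 149 fm

KE = eV = 1.602 × 10⁻¹⁹ × 3.700 × 10⁴ = 5.927 × 10⁻¹⁵ J.
p = √(2mKE) = √(2 × 1.673 × 10⁻²⁷ × 5.927 × 10⁻¹⁵) = 4.453 × 10⁻²¹ kg·m/s.
λ = h/p = 6.626 × 10⁻³⁴ / 4.453 × 10⁻²¹ = 1.49 × 10⁻¹³ m = 149 fm.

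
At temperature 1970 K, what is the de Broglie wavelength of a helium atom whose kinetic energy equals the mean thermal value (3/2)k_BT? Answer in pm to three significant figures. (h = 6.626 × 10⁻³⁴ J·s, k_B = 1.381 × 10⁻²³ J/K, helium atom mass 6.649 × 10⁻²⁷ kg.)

λ = 28.4 pm

KE = (3/2)k_BT = 1.5 × 1.381 × 10⁻²³ × 1970 = 4.081 × 10⁻²⁰ J.
p = √(2mKE) = √(2 × 6.649 × 10⁻²⁷ × 4.081 × 10⁻²⁰) = 2.330 × 10⁻²³ kg·m/s.
λ = h/p = 2.84 × 10⁻¹¹ m = 28.4 pm.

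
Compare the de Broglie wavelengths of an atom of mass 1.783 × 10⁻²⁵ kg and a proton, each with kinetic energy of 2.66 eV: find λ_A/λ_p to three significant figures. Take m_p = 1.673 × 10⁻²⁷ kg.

λ_A/λ_p = 0.0969

At fixed KE, p = √(2mKE) so λ = h/p ∝ 1/√m.
λ_A/λ_p = √(m_p/m_A) = √(1.673 × 10⁻²⁷/1.783 × 10⁻²⁵) = √(9.383 × 10⁻³) = 0.0969.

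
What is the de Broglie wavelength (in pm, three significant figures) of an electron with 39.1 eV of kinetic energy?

KE = 39.1 eV = 6.264 × 10⁻¹⁸ J.
p = √(2mKE) = √(2 × 9.109 × 10⁻³¹ × 6.264 × 10⁻¹⁸) = 3.378 × 10⁻²⁴ kg·m/s.
λ = h/p = 6.626 × 10⁻³⁴ / 3.378 × 10⁻²⁴ = 1.96 × 10⁻¹⁰ m = 196 pm.

λ = 196 pm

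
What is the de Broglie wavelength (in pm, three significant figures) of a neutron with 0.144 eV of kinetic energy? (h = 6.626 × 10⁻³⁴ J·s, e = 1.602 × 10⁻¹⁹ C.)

KE = 0.144 eV = 2.307 × 10⁻²⁰ J.
p = √(2mKE) = √(2 × 1.675 × 10⁻²⁷ × 2.307 × 10⁻²⁰) = 8.791 × 10⁻²⁴ kg·m/s.
λ = h/p = 6.626 × 10⁻³⁴ / 8.791 × 10⁻²⁴ = 7.54 × 10⁻¹¹ m = 75.4 pm.

λ = 75.4 pm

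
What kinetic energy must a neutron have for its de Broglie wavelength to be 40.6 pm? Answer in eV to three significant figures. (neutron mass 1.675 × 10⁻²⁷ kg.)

KE = 0.496 eV

p = h/λ = 6.626 × 10⁻³⁴ / 4.060 × 10⁻¹¹ = 1.632 × 10⁻²³ kg·m/s.
KE = p²/(2m) = (1.632 × 10⁻²³)² / (2 × 1.675 × 10⁻²⁷) = 7.951 × 10⁻²⁰ J = 0.496 eV.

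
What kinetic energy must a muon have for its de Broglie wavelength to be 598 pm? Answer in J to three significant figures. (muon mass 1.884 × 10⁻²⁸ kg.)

KE = 3.26 × 10⁻²¹ J

p = h/λ = 6.626 × 10⁻³⁴ / 5.980 × 10⁻¹⁰ = 1.108 × 10⁻²⁴ kg·m/s.
KE = p²/(2m) = (1.108 × 10⁻²⁴)² / (2 × 1.884 × 10⁻²⁸) = 3.258 × 10⁻²¹ J = 3.26 × 10⁻²¹ J.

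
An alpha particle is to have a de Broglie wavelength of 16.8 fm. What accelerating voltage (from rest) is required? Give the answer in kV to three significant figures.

p = h/λ = 6.626 × 10⁻³⁴ / 1.680 × 10⁻¹⁴ = 3.944 × 10⁻²⁰ kg·m/s.
KE = p²/(2m) = 1.170 × 10⁻¹³ J.
V = KE/2e = 1.170 × 10⁻¹³ / (2 × 1.602 × 10⁻¹⁹) = 365 kV.

V = 365 kV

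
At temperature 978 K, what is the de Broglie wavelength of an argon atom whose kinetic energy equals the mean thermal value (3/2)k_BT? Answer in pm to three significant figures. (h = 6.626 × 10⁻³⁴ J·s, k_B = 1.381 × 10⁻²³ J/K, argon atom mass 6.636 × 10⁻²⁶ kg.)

KE = (3/2)k_BT = 1.5 × 1.381 × 10⁻²³ × 978 = 2.026 × 10⁻²⁰ J.
p = √(2mKE) = √(2 × 6.636 × 10⁻²⁶ × 2.026 × 10⁻²⁰) = 5.185 × 10⁻²³ kg·m/s.
λ = h/p = 1.28 × 10⁻¹¹ m = 12.8 pm.

λ = 12.8 pm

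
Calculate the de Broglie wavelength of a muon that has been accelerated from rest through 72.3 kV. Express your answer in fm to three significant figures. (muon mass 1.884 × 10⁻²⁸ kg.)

λ = 317 fm

KE = eV = 1.602 × 10⁻¹⁹ × 7.230 × 10⁴ = 1.158 × 10⁻¹⁴ J.
p = √(2mKE) = √(2 × 1.884 × 10⁻²⁸ × 1.158 × 10⁻¹⁴) = 2.089 × 10⁻²¹ kg·m/s.
λ = h/p = 6.626 × 10⁻³⁴ / 2.089 × 10⁻²¹ = 3.17 × 10⁻¹³ m = 317 fm.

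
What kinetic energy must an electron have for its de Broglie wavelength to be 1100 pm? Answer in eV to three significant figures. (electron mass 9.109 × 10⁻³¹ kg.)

KE = 1.24 eV

p = h/λ = 6.626 × 10⁻³⁴ / 1.100 × 10⁻⁹ = 6.024 × 10⁻²⁵ kg·m/s.
KE = p²/(2m) = (6.024 × 10⁻²⁵)² / (2 × 9.109 × 10⁻³¹) = 1.992 × 10⁻¹⁹ J = 1.24 eV.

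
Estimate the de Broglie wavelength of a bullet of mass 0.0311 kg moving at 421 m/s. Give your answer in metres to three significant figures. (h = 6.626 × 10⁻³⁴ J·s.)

p = mv = 0.0311 × 421 = 1.309 × 10¹ kg·m/s.
λ = h/p = 6.626 × 10⁻³⁴ / 1.309 × 10¹ = 5.06 × 10⁻³⁵ m.

λ = 5.06 × 10⁻³⁵ m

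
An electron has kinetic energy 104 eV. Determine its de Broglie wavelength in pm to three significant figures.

λ = 120 pm

KE = 104 eV = 1.666 × 10⁻¹⁷ J.
p = √(2mKE) = √(2 × 9.109 × 10⁻³¹ × 1.666 × 10⁻¹⁷) = 5.509 × 10⁻²⁴ kg·m/s.
λ = h/p = 6.626 × 10⁻³⁴ / 5.509 × 10⁻²⁴ = 1.20 × 10⁻¹⁰ m = 120 pm.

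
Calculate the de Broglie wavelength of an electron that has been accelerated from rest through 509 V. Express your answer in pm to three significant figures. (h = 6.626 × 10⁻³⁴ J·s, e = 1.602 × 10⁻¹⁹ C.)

λ = 54.4 pm

KE = eV = 1.602 × 10⁻¹⁹ × 509.0 = 8.154 × 10⁻¹⁷ J.
p = √(2mKE) = √(2 × 9.109 × 10⁻³¹ × 8.154 × 10⁻¹⁷) = 1.219 × 10⁻²³ kg·m/s.
λ = h/p = 6.626 × 10⁻³⁴ / 1.219 × 10⁻²³ = 5.44 × 10⁻¹¹ m = 54.4 pm.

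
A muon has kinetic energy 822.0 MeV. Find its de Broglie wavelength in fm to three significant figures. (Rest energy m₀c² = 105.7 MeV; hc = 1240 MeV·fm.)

λ = 1.35 fm

Total energy E = KE + m₀c² = 822.0 + 105.7 = 927.7 MeV.
(pc)² = E² − (m₀c²)² = (927.7)² − (105.7)² = 8.495 × 10⁵ MeV², so pc = 921.7 MeV.
λ = hc/(pc) = 1240 MeV·fm / 921.7 MeV = 1.35 fm.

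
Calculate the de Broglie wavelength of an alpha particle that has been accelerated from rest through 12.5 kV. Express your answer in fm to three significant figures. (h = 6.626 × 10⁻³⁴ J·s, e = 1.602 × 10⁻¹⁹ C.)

KE = 2eV = 2 × 1.602 × 10⁻¹⁹ × 1.250 × 10⁴ = 4.005 × 10⁻¹⁵ J.
p = √(2mKE) = √(2 × 6.645 × 10⁻²⁷ × 4.005 × 10⁻¹⁵) = 7.296 × 10⁻²¹ kg·m/s.
λ = h/p = 6.626 × 10⁻³⁴ / 7.296 × 10⁻²¹ = 9.08 × 10⁻¹⁴ m = 90.8 fm.

λ = 90.8 fm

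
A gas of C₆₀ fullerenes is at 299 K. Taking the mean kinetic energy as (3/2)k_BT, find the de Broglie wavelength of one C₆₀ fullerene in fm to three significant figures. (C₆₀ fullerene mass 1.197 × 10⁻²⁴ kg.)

KE = (3/2)k_BT = 1.5 × 1.381 × 10⁻²³ × 299 = 6.194 × 10⁻²¹ J.
p = √(2mKE) = √(2 × 1.197 × 10⁻²⁴ × 6.194 × 10⁻²¹) = 1.218 × 10⁻²² kg·m/s.
λ = h/p = 5.44 × 10⁻¹² m = 5440 fm.

λ = 5440 fm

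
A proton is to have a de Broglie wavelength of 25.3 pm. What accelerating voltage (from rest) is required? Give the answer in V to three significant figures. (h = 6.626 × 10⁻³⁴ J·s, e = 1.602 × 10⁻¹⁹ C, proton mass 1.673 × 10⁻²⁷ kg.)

V = 1.28 V

p = h/λ = 6.626 × 10⁻³⁴ / 2.530 × 10⁻¹¹ = 2.619 × 10⁻²³ kg·m/s.
KE = p²/(2m) = 2.050 × 10⁻¹⁹ J.
V = KE/e = 2.050 × 10⁻¹⁹ / (1.602 × 10⁻¹⁹) = 1.28 V.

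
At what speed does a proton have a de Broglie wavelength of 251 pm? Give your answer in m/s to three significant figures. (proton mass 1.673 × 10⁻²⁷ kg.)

v = 1580 m/s

p = h/λ = 6.626 × 10⁻³⁴ / 2.510 × 10⁻¹⁰ = 2.640 × 10⁻²⁴ kg·m/s.
v = p/m = 2.640 × 10⁻²⁴ / 1.673 × 10⁻²⁷ = 1.58 × 10³ m/s = 1580 m/s.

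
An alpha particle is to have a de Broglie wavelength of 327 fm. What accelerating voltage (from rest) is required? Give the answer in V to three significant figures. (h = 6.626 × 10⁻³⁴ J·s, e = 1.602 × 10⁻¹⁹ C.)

V = 964 V

p = h/λ = 6.626 × 10⁻³⁴ / 3.270 × 10⁻¹³ = 2.026 × 10⁻²¹ kg·m/s.
KE = p²/(2m) = 3.089 × 10⁻¹⁶ J.
V = KE/2e = 3.089 × 10⁻¹⁶ / (2 × 1.602 × 10⁻¹⁹) = 964 V.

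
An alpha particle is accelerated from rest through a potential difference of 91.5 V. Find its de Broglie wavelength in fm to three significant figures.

KE = 2eV = 2 × 1.602 × 10⁻¹⁹ × 91.50 = 2.932 × 10⁻¹⁷ J.
p = √(2mKE) = √(2 × 6.645 × 10⁻²⁷ × 2.932 × 10⁻¹⁷) = 6.242 × 10⁻²² kg·m/s.
λ = h/p = 6.626 × 10⁻³⁴ / 6.242 × 10⁻²² = 1.06 × 10⁻¹² m = 1060 fm.

λ = 1060 fm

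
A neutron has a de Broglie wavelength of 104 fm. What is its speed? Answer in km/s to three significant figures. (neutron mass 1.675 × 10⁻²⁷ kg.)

v = 3800 km/s

p = h/λ = 6.626 × 10⁻³⁴ / 1.040 × 10⁻¹³ = 6.371 × 10⁻²¹ kg·m/s.
v = p/m = 6.371 × 10⁻²¹ / 1.675 × 10⁻²⁷ = 3.80 × 10⁶ m/s = 3800 km/s.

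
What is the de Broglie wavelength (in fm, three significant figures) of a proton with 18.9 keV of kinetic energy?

λ = 208 fm

KE = 18.9 keV = 3.028 × 10⁻¹⁵ J.
p = √(2mKE) = √(2 × 1.673 × 10⁻²⁷ × 3.028 × 10⁻¹⁵) = 3.183 × 10⁻²¹ kg·m/s.
λ = h/p = 6.626 × 10⁻³⁴ / 3.183 × 10⁻²¹ = 2.08 × 10⁻¹³ m = 208 fm.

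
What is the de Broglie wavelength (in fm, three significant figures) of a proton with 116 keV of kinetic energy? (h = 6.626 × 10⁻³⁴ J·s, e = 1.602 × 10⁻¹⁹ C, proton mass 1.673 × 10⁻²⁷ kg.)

λ = 84.0 fm

KE = 116 keV = 1.858 × 10⁻¹⁴ J.
p = √(2mKE) = √(2 × 1.673 × 10⁻²⁷ × 1.858 × 10⁻¹⁴) = 7.885 × 10⁻²¹ kg·m/s.
λ = h/p = 6.626 × 10⁻³⁴ / 7.885 × 10⁻²¹ = 8.40 × 10⁻¹⁴ m = 84.0 fm.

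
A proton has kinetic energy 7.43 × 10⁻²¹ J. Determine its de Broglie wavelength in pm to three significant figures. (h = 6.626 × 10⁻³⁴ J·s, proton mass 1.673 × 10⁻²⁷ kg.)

p = √(2mKE) = √(2 × 1.673 × 10⁻²⁷ × 7.430 × 10⁻²¹) = 4.986 × 10⁻²⁴ kg·m/s.
λ = h/p = 6.626 × 10⁻³⁴ / 4.986 × 10⁻²⁴ = 1.33 × 10⁻¹⁰ m = 133 pm.

λ = 133 pm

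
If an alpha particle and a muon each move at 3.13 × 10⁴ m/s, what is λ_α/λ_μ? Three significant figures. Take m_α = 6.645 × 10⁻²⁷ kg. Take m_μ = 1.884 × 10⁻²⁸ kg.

λ_α/λ_μ = 0.0284

At fixed v, p = mv so λ = h/(mv) ∝ 1/m.
λ_α/λ_μ = m_μ/m_α = 1.884 × 10⁻²⁸/6.645 × 10⁻²⁷ = 0.0284.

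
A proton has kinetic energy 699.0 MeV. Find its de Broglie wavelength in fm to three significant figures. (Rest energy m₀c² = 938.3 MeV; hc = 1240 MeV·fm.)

λ = 0.924 fm

Total energy E = KE + m₀c² = 699.0 + 938.3 = 1637.3 MeV.
(pc)² = E² − (m₀c²)² = (1637.3)² − (938.3)² = 1.800 × 10⁶ MeV², so pc = 1342 MeV.
λ = hc/(pc) = 1240 MeV·fm / 1342 MeV = 0.924 fm.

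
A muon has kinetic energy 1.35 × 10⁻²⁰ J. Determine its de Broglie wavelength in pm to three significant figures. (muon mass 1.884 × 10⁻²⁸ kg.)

p = √(2mKE) = √(2 × 1.884 × 10⁻²⁸ × 1.350 × 10⁻²⁰) = 2.255 × 10⁻²⁴ kg·m/s.
λ = h/p = 6.626 × 10⁻³⁴ / 2.255 × 10⁻²⁴ = 2.94 × 10⁻¹⁰ m = 294 pm.

λ = 294 pm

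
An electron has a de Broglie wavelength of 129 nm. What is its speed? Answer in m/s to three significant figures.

v = 5640 m/s

p = h/λ = 6.626 × 10⁻³⁴ / 1.290 × 10⁻⁷ = 5.136 × 10⁻²⁷ kg·m/s.
v = p/m = 5.136 × 10⁻²⁷ / 9.109 × 10⁻³¹ = 5.64 × 10³ m/s = 5640 m/s.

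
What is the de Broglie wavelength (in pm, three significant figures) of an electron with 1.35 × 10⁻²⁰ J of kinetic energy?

λ = 4230 pm

p = √(2mKE) = √(2 × 9.109 × 10⁻³¹ × 1.350 × 10⁻²⁰) = 1.568 × 10⁻²⁵ kg·m/s.
λ = h/p = 6.626 × 10⁻³⁴ / 1.568 × 10⁻²⁵ = 4.23 × 10⁻⁹ m = 4230 pm.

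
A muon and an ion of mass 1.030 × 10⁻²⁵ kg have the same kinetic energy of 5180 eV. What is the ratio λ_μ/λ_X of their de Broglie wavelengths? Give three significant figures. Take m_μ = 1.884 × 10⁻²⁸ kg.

λ_μ/λ_X = 23.4

At fixed KE, p = √(2mKE) so λ = h/p ∝ 1/√m.
λ_μ/λ_X = √(m_X/m_μ) = √(1.030 × 10⁻²⁵/1.884 × 10⁻²⁸) = √(546.7) = 23.4.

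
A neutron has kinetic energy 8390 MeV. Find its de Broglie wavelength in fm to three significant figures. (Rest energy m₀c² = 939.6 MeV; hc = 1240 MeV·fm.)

λ = 0.134 fm

Total energy E = KE + m₀c² = 8390 + 939.6 = 9329.6 MeV.
(pc)² = E² − (m₀c²)² = (9329.6)² − (939.6)² = 8.616 × 10⁷ MeV², so pc = 9282 MeV.
λ = hc/(pc) = 1240 MeV·fm / 9282 MeV = 0.134 fm.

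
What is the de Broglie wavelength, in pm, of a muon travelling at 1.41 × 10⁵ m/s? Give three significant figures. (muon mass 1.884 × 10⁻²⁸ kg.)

p = mv = 1.884 × 10⁻²⁸ × 1.41 × 10⁵ = 2.656 × 10⁻²³ kg·m/s.
λ = h/p = 6.626 × 10⁻³⁴ / 2.656 × 10⁻²³ = 2.49 × 10⁻¹¹ m = 24.9 pm.

λ = 24.9 pm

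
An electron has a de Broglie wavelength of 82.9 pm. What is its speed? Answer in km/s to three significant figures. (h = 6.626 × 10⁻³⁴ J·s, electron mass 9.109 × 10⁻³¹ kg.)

v = 8770 km/s

p = h/λ = 6.626 × 10⁻³⁴ / 8.290 × 10⁻¹¹ = 7.993 × 10⁻²⁴ kg·m/s.
v = p/m = 7.993 × 10⁻²⁴ / 9.109 × 10⁻³¹ = 8.77 × 10⁶ m/s = 8770 km/s.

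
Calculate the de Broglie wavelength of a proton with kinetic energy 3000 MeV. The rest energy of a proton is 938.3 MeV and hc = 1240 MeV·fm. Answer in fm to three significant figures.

Total energy E = KE + m₀c² = 3000 + 938.3 = 3938.3 MeV.
(pc)² = E² − (m₀c²)² = (3938.3)² − (938.3)² = 1.463 × 10⁷ MeV², so pc = 3825 MeV.
λ = hc/(pc) = 1240 MeV·fm / 3825 MeV = 0.324 fm.

λ = 0.324 fm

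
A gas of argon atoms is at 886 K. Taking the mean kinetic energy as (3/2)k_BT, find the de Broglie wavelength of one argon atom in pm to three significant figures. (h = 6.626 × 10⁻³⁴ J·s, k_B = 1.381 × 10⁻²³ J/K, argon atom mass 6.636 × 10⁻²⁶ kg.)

λ = 13.4 pm

KE = (3/2)k_BT = 1.5 × 1.381 × 10⁻²³ × 886 = 1.835 × 10⁻²⁰ J.
p = √(2mKE) = √(2 × 6.636 × 10⁻²⁶ × 1.835 × 10⁻²⁰) = 4.935 × 10⁻²³ kg·m/s.
λ = h/p = 1.34 × 10⁻¹¹ m = 13.4 pm.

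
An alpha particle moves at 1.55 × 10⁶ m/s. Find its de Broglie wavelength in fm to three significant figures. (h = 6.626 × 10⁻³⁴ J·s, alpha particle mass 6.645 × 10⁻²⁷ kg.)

λ = 64.3 fm

p = mv = 6.645 × 10⁻²⁷ × 1.55 × 10⁶ = 1.030 × 10⁻²⁰ kg·m/s.
λ = h/p = 6.626 × 10⁻³⁴ / 1.030 × 10⁻²⁰ = 6.43 × 10⁻¹⁴ m = 64.3 fm.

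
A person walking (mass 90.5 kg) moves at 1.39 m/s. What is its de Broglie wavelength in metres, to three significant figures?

λ = 5.27 × 10⁻³⁶ m

p = mv = 90.5 × 1.39 = 1.258 × 10² kg·m/s.
λ = h/p = 6.626 × 10⁻³⁴ / 1.258 × 10² = 5.27 × 10⁻³⁶ m.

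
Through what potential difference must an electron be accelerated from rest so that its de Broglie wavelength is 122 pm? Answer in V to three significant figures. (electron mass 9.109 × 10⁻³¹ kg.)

V = 101 V

p = h/λ = 6.626 × 10⁻³⁴ / 1.220 × 10⁻¹⁰ = 5.431 × 10⁻²⁴ kg·m/s.
KE = p²/(2m) = 1.619 × 10⁻¹⁷ J.
V = KE/e = 1.619 × 10⁻¹⁷ / (1.602 × 10⁻¹⁹) = 101 V.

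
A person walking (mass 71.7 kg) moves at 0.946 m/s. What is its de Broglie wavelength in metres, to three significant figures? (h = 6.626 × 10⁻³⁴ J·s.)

p = mv = 71.7 × 0.946 = 6.783 × 10¹ kg·m/s.
λ = h/p = 6.626 × 10⁻³⁴ / 6.783 × 10¹ = 9.77 × 10⁻³⁶ m.

λ = 9.77 × 10⁻³⁶ m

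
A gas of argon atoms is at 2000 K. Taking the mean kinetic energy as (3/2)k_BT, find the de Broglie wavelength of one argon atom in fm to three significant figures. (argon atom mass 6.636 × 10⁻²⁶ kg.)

KE = (3/2)k_BT = 1.5 × 1.381 × 10⁻²³ × 2000 = 4.143 × 10⁻²⁰ J.
p = √(2mKE) = √(2 × 6.636 × 10⁻²⁶ × 4.143 × 10⁻²⁰) = 7.415 × 10⁻²³ kg·m/s.
λ = h/p = 8.94 × 10⁻¹² m = 8940 fm.

λ = 8940 fm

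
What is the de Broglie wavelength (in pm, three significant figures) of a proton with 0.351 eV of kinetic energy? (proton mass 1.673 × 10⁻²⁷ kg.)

KE = 0.351 eV = 5.623 × 10⁻²⁰ J.
p = √(2mKE) = √(2 × 1.673 × 10⁻²⁷ × 5.623 × 10⁻²⁰) = 1.372 × 10⁻²³ kg·m/s.
λ = h/p = 6.626 × 10⁻³⁴ / 1.372 × 10⁻²³ = 4.83 × 10⁻¹¹ m = 48.3 pm.

λ = 48.3 pm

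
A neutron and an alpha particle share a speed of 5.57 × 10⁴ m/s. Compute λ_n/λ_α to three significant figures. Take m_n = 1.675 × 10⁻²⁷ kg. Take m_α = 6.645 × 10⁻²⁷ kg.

λ_n/λ_α = 3.97

At fixed v, p = mv so λ = h/(mv) ∝ 1/m.
λ_n/λ_α = m_α/m_n = 6.645 × 10⁻²⁷/1.675 × 10⁻²⁷ = 3.97.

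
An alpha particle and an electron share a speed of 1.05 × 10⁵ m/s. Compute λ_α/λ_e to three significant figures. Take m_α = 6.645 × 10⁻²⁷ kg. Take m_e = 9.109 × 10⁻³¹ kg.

At fixed v, p = mv so λ = h/(mv) ∝ 1/m.
λ_α/λ_e = m_e/m_α = 9.109 × 10⁻³¹/6.645 × 10⁻²⁷ = 1.37 × 10⁻⁴.

λ_α/λ_e = 1.37 × 10⁻⁴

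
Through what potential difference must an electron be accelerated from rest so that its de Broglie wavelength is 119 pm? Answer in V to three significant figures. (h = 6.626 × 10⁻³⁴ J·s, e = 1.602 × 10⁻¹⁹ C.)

p = h/λ = 6.626 × 10⁻³⁴ / 1.190 × 10⁻¹⁰ = 5.568 × 10⁻²⁴ kg·m/s.
KE = p²/(2m) = 1.702 × 10⁻¹⁷ J.
V = KE/e = 1.702 × 10⁻¹⁷ / (1.602 × 10⁻¹⁹) = 106 V.

V = 106 V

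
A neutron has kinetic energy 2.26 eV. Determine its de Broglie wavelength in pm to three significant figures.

KE = 2.26 eV = 3.621 × 10⁻¹⁹ J.
p = √(2mKE) = √(2 × 1.675 × 10⁻²⁷ × 3.621 × 10⁻¹⁹) = 3.483 × 10⁻²³ kg·m/s.
λ = h/p = 6.626 × 10⁻³⁴ / 3.483 × 10⁻²³ = 1.90 × 10⁻¹¹ m = 19.0 pm.

λ = 19.0 pm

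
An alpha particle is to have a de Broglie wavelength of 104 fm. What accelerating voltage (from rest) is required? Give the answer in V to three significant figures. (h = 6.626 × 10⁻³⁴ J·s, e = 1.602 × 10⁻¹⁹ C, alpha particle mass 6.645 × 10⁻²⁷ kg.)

V = 9530 V

p = h/λ = 6.626 × 10⁻³⁴ / 1.040 × 10⁻¹³ = 6.371 × 10⁻²¹ kg·m/s.
KE = p²/(2m) = 3.054 × 10⁻¹⁵ J.
V = KE/2e = 3.054 × 10⁻¹⁵ / (2 × 1.602 × 10⁻¹⁹) = 9530 V.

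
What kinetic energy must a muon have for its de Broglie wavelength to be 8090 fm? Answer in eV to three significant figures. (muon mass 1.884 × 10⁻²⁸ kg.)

p = h/λ = 6.626 × 10⁻³⁴ / 8.090 × 10⁻¹² = 8.190 × 10⁻²³ kg·m/s.
KE = p²/(2m) = (8.190 × 10⁻²³)² / (2 × 1.884 × 10⁻²⁸) = 1.780 × 10⁻¹⁷ J = 111 eV.

KE = 111 eV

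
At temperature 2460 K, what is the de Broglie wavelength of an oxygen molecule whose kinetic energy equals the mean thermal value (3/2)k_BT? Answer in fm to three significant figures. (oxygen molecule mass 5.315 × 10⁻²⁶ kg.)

λ = 9000 fm

KE = (3/2)k_BT = 1.5 × 1.381 × 10⁻²³ × 2460 = 5.096 × 10⁻²⁰ J.
p = √(2mKE) = √(2 × 5.315 × 10⁻²⁶ × 5.096 × 10⁻²⁰) = 7.360 × 10⁻²³ kg·m/s.
λ = h/p = 9.00 × 10⁻¹² m = 9000 fm.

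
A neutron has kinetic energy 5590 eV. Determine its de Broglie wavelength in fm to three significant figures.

KE = 5590 eV = 8.955 × 10⁻¹⁶ J.
p = √(2mKE) = √(2 × 1.675 × 10⁻²⁷ × 8.955 × 10⁻¹⁶) = 1.732 × 10⁻²¹ kg·m/s.
λ = h/p = 6.626 × 10⁻³⁴ / 1.732 × 10⁻²¹ = 3.83 × 10⁻¹³ m = 383 fm.

λ = 383 fm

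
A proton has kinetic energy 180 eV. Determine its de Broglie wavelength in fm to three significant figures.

KE = 180 eV = 2.884 × 10⁻¹⁷ J.
p = √(2mKE) = √(2 × 1.673 × 10⁻²⁷ × 2.884 × 10⁻¹⁷) = 3.106 × 10⁻²² kg·m/s.
λ = h/p = 6.626 × 10⁻³⁴ / 3.106 × 10⁻²² = 2.13 × 10⁻¹² m = 2130 fm.

λ = 2130 fm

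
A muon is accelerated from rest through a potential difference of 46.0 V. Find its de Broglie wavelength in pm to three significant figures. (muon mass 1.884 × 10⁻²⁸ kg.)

λ = 12.6 pm

KE = eV = 1.602 × 10⁻¹⁹ × 46.00 = 7.369 × 10⁻¹⁸ J.
p = √(2mKE) = √(2 × 1.884 × 10⁻²⁸ × 7.369 × 10⁻¹⁸) = 5.269 × 10⁻²³ kg·m/s.
λ = h/p = 6.626 × 10⁻³⁴ / 5.269 × 10⁻²³ = 1.26 × 10⁻¹¹ m = 12.6 pm.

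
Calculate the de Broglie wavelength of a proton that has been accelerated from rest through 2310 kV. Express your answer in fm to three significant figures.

KE = eV = 1.602 × 10⁻¹⁹ × 2.310 × 10⁶ = 3.701 × 10⁻¹³ J.
p = √(2mKE) = √(2 × 1.673 × 10⁻²⁷ × 3.701 × 10⁻¹³) = 3.519 × 10⁻²⁰ kg·m/s.
λ = h/p = 6.626 × 10⁻³⁴ / 3.519 × 10⁻²⁰ = 1.88 × 10⁻¹⁴ m = 18.8 fm.

λ = 18.8 fm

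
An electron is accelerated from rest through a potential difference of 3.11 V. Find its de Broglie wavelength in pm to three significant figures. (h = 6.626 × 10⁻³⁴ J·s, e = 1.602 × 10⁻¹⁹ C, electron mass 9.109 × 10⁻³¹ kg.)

λ = 695 pm

KE = eV = 1.602 × 10⁻¹⁹ × 3.110 = 4.982 × 10⁻¹⁹ J.
p = √(2mKE) = √(2 × 9.109 × 10⁻³¹ × 4.982 × 10⁻¹⁹) = 9.527 × 10⁻²⁵ kg·m/s.
λ = h/p = 6.626 × 10⁻³⁴ / 9.527 × 10⁻²⁵ = 6.95 × 10⁻¹⁰ m = 695 pm.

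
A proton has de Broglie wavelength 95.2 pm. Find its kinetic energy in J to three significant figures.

p = h/λ = 6.626 × 10⁻³⁴ / 9.520 × 10⁻¹¹ = 6.960 × 10⁻²⁴ kg·m/s.
KE = p²/(2m) = (6.960 × 10⁻²⁴)² / (2 × 1.673 × 10⁻²⁷) = 1.448 × 10⁻²⁰ J = 1.45 × 10⁻²⁰ J.

KE = 1.45 × 10⁻²⁰ J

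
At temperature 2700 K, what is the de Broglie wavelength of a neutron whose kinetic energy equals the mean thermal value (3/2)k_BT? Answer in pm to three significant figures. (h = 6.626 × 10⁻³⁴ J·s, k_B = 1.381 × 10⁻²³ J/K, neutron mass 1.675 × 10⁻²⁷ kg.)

λ = 48.4 pm

KE = (3/2)k_BT = 1.5 × 1.381 × 10⁻²³ × 2700 = 5.593 × 10⁻²⁰ J.
p = √(2mKE) = √(2 × 1.675 × 10⁻²⁷ × 5.593 × 10⁻²⁰) = 1.369 × 10⁻²³ kg·m/s.
λ = h/p = 4.84 × 10⁻¹¹ m = 48.4 pm.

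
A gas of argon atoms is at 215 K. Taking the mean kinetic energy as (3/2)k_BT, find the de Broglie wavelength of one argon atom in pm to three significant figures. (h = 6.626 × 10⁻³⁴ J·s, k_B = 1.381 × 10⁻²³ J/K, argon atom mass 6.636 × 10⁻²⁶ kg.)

KE = (3/2)k_BT = 1.5 × 1.381 × 10⁻²³ × 215 = 4.454 × 10⁻²¹ J.
p = √(2mKE) = √(2 × 6.636 × 10⁻²⁶ × 4.454 × 10⁻²¹) = 2.431 × 10⁻²³ kg·m/s.
λ = h/p = 2.73 × 10⁻¹¹ m = 27.3 pm.

λ = 27.3 pm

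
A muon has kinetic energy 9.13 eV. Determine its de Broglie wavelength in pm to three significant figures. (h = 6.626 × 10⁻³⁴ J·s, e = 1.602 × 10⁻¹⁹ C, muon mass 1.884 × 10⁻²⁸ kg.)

KE = 9.13 eV = 1.463 × 10⁻¹⁸ J.
p = √(2mKE) = √(2 × 1.884 × 10⁻²⁸ × 1.463 × 10⁻¹⁸) = 2.348 × 10⁻²³ kg·m/s.
λ = h/p = 6.626 × 10⁻³⁴ / 2.348 × 10⁻²³ = 2.82 × 10⁻¹¹ m = 28.2 pm.

λ = 28.2 pm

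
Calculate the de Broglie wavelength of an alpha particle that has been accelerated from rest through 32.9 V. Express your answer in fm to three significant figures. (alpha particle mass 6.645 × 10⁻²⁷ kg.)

KE = 2eV = 2 × 1.602 × 10⁻¹⁹ × 32.90 = 1.054 × 10⁻¹⁷ J.
p = √(2mKE) = √(2 × 6.645 × 10⁻²⁷ × 1.054 × 10⁻¹⁷) = 3.743 × 10⁻²² kg·m/s.
λ = h/p = 6.626 × 10⁻³⁴ / 3.743 × 10⁻²² = 1.77 × 10⁻¹² m = 1770 fm.

λ = 1770 fm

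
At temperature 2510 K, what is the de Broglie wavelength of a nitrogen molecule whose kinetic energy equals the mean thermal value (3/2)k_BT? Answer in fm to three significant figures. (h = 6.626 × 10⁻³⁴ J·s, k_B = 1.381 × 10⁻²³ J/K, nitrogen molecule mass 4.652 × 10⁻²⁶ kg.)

λ = 9530 fm

KE = (3/2)k_BT = 1.5 × 1.381 × 10⁻²³ × 2510 = 5.199 × 10⁻²⁰ J.
p = √(2mKE) = √(2 × 4.652 × 10⁻²⁶ × 5.199 × 10⁻²⁰) = 6.955 × 10⁻²³ kg·m/s.
λ = h/p = 9.53 × 10⁻¹² m = 9530 fm.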